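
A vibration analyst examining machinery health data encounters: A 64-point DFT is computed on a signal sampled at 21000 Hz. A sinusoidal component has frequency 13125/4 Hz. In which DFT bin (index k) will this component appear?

DFT frequency resolution = f_s/N = 21000/64 = 2625/8 Hz
Bin index k = f_signal / resolution = 13125/4 / 2625/8 = 10
The signal frequency 13125/4 Hz falls in DFT bin k = 10.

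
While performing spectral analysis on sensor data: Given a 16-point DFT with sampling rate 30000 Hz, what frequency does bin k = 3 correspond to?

The frequency of DFT bin k is: f_k = k * f_s / N
f_3 = 3 * 30000 / 16 = 5625 Hz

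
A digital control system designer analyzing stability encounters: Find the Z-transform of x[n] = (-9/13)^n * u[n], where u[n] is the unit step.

The Z-transform of a^n * u[n] is z/(z-a) for |z| > |a|.
Here a = -9/13, so X(z) = z/(z - (-9/13)) = 13z/(13z + 9)
ROC: |z| > 9/13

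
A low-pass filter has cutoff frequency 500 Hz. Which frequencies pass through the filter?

A low-pass filter passes all frequencies below the cutoff frequency 500 Hz and attenuates higher frequencies.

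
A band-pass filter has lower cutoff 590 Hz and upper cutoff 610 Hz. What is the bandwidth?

Bandwidth = f_high - f_low
= 610 Hz - 590 Hz = 20 Hz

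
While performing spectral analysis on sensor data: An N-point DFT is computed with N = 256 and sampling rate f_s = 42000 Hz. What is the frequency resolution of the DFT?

DFT frequency resolution = f_s / N
= 42000 / 256 = 2625/16 Hz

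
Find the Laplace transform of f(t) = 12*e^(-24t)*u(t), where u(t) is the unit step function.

Standard Laplace transform pair:
e^(-at)*u(t) <-> 1/(s+a)
With a = 24: L{12*e^(-24t)*u(t)} = 12/(s+24), ROC: Re(s) > -24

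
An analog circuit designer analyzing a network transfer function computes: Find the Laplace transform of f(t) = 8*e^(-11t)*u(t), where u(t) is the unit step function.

Standard Laplace transform pair:
e^(-at)*u(t) <-> 1/(s+a)
With a = 11: L{8*e^(-11t)*u(t)} = 8/(s+11), ROC: Re(s) > -11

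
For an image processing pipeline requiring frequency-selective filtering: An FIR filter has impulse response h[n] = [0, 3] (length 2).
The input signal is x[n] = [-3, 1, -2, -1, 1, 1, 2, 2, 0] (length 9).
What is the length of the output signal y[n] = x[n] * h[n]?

For linear convolution, the output length is:
len(y) = len(x) + len(h) - 1 = 9 + 2 - 1 = 10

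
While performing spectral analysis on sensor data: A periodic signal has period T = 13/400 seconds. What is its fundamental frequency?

The fundamental frequency is the reciprocal of the period.
f = 1/T = 1/(13/400) = 400/13 Hz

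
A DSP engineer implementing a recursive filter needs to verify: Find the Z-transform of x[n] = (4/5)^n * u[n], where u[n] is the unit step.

The Z-transform of a^n * u[n] is z/(z-a) for |z| > |a|.
Here a = 4/5, so X(z) = z/(z - (4/5)) = 5z/(5z - 4)
ROC: |z| > 4/5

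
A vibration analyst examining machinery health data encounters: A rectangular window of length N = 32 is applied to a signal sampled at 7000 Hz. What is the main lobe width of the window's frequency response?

For a rectangular window of length N,
the main lobe width in frequency is 2*f_s/N.
= 2*7000/32 = 875/2 Hz
This determines the minimum frequency separation for resolving two sinusoids.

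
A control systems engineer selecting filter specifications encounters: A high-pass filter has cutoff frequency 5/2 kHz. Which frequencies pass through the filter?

A high-pass filter passes all frequencies above the cutoff frequency 5/2 kHz and attenuates lower frequencies.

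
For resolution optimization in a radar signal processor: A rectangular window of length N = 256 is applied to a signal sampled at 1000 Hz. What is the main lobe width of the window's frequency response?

For a rectangular window of length N,
the main lobe width in frequency is 2*f_s/N.
= 2*1000/256 = 125/16 Hz
This determines the minimum frequency separation for resolving two sinusoids.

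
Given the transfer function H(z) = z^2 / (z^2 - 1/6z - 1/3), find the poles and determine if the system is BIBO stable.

Poles are roots of the denominator: z^2 - 1/6z - 1/3 = 0.
Quadratic formula: z = [-(-1/6) +/- sqrt((-1/6)^2 - 4*(-1/3))] / 2
Discriminant = 1/36 + 4/3 = 49/36; sqrt = 7/6.
z = (1/6 +/- 7/6) / 2 => z = 2/3 or z = -1/2.
|p1| = 2/3, |p2| = 1/2.
For BIBO stability, all poles must lie inside the unit circle (|p| < 1).
System is STABLE since both |p| < 1.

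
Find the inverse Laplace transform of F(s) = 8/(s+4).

Standard pair: k/(s+a) <-> k*e^(-at)*u(t)
With k=8, a=4: f(t) = 8*e^(-4t)*u(t)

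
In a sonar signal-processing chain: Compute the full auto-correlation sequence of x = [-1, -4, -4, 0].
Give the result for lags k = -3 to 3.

r_xx[k] = sum_m x[m]*x[m+k], indexed from 0, for k = -3 to 3:
  r_xx[-3] = x[3]*x[0] = 0
  r_xx[-2] = x[2]*x[0] + x[3]*x[1] = 4
  r_xx[-1] = x[1]*x[0] + x[2]*x[1] + x[3]*x[2] = 20
  r_xx[0] = x[0]*x[0] + x[1]*x[1] + x[2]*x[2] + x[3]*x[3] = 33
  r_xx[1] = x[0]*x[1] + x[1]*x[2] + x[2]*x[3] = 20
  r_xx[2] = x[0]*x[2] + x[1]*x[3] = 4
  r_xx[3] = x[0]*x[3] = 0
r_xx = [0, 4, 20, 33, 20, 4, 0]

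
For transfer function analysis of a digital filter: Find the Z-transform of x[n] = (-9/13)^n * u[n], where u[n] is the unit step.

The Z-transform of a^n * u[n] is z/(z-a) for |z| > |a|.
Here a = -9/13, so X(z) = z/(z - (-9/13)) = 13z/(13z + 9)
ROC: |z| > 9/13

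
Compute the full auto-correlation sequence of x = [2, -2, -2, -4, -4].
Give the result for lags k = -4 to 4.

r_xx[k] = sum_m x[m]*x[m+k], indexed from 0, for k = -4 to 4:
  r_xx[-4] = x[4]*x[0] = -8
  r_xx[-3] = x[3]*x[0] + x[4]*x[1] = 0
  r_xx[-2] = x[2]*x[0] + x[3]*x[1] + x[4]*x[2] = 12
  r_xx[-1] = x[1]*x[0] + x[2]*x[1] + x[3]*x[2] + x[4]*x[3] = 24
  r_xx[0] = x[0]*x[0] + x[1]*x[1] + x[2]*x[2] + x[3]*x[3] + x[4]*x[4] = 44
  r_xx[1] = x[0]*x[1] + x[1]*x[2] + x[2]*x[3] + x[3]*x[4] = 24
  r_xx[2] = x[0]*x[2] + x[1]*x[3] + x[2]*x[4] = 12
  r_xx[3] = x[0]*x[3] + x[1]*x[4] = 0
  r_xx[4] = x[0]*x[4] = -8
r_xx = [-8, 0, 12, 24, 44, 24, 12, 0, -8]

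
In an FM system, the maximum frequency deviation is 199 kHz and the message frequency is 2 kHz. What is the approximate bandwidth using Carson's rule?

Carson's rule: BW = 2*(delta_f + f_m)
= 2*(199 + 2) kHz = 402 kHz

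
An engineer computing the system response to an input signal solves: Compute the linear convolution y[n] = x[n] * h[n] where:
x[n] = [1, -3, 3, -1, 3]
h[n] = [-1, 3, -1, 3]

y[n] = sum_k x[k]*h[n-k]. Output length = len(x) + len(h) - 1 = 5 + 4 - 1 = 8.
y[0] = 1*-1 = -1
y[1] = -3*-1 + 1*3 = 6
y[2] = 3*-1 + -3*3 + 1*-1 = -13
y[3] = -1*-1 + 3*3 + -3*-1 + 1*3 = 16
y[4] = 3*-1 + -1*3 + 3*-1 + -3*3 = -18
y[5] = 3*3 + -1*-1 + 3*3 = 19
y[6] = 3*-1 + -1*3 = -6
y[7] = 3*3 = 9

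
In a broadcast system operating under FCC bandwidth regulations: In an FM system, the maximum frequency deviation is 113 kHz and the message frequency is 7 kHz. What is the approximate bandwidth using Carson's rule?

Carson's rule: BW = 2*(delta_f + f_m)
= 2*(113 + 7) kHz = 240 kHz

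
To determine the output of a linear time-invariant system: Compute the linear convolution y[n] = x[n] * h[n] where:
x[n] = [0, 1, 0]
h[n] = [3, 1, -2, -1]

y[n] = sum_k x[k]*h[n-k]. Output length = len(x) + len(h) - 1 = 3 + 4 - 1 = 6.
y[0] = 0*3 = 0
y[1] = 1*3 + 0*1 = 3
y[2] = 0*3 + 1*1 + 0*-2 = 1
y[3] = 0*1 + 1*-2 + 0*-1 = -2
y[4] = 0*-2 + 1*-1 = -1
y[5] = 0*-1 = 0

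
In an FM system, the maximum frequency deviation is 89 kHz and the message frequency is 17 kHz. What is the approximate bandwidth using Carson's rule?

Carson's rule: BW = 2*(delta_f + f_m)
= 2*(89 + 17) kHz = 212 kHz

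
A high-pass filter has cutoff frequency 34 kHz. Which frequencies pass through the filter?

A high-pass filter passes all frequencies above the cutoff frequency 34 kHz and attenuates lower frequencies.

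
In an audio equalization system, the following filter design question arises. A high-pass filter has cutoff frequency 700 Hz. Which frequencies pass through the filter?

A high-pass filter passes all frequencies above the cutoff frequency 700 Hz and attenuates lower frequencies.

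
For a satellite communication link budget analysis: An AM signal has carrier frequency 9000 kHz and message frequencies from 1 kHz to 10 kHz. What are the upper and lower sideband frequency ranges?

Upper sideband (USB) = fc + [fm_low, fm_high] = 9000 + [1, 10] = [9001, 9010] kHz
Lower sideband (LSB) = fc - [fm_high, fm_low] = 9000 - [10, 1] = [8990, 8999] kHz
Total occupied spectrum: 8990 kHz to 9010 kHz (plus carrier at 9000 kHz)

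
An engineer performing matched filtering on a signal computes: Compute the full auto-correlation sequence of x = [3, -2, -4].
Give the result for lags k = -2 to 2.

r_xx[k] = sum_m x[m]*x[m+k], indexed from 0, for k = -2 to 2:
  r_xx[-2] = x[2]*x[0] = -12
  r_xx[-1] = x[1]*x[0] + x[2]*x[1] = 2
  r_xx[0] = x[0]*x[0] + x[1]*x[1] + x[2]*x[2] = 29
  r_xx[1] = x[0]*x[1] + x[1]*x[2] = 2
  r_xx[2] = x[0]*x[2] = -12
r_xx = [-12, 2, 29, 2, -12]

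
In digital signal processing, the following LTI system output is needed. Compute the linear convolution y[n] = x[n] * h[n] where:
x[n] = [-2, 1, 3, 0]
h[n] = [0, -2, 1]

y[n] = sum_k x[k]*h[n-k]. Output length = len(x) + len(h) - 1 = 4 + 3 - 1 = 6.
y[0] = -2*0 = 0
y[1] = 1*0 + -2*-2 = 4
y[2] = 3*0 + 1*-2 + -2*1 = -4
y[3] = 0*0 + 3*-2 + 1*1 = -5
y[4] = 0*-2 + 3*1 = 3
y[5] = 0*1 = 0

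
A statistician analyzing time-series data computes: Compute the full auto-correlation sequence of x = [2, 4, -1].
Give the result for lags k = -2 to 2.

r_xx[k] = sum_m x[m]*x[m+k], indexed from 0, for k = -2 to 2:
  r_xx[-2] = x[2]*x[0] = -2
  r_xx[-1] = x[1]*x[0] + x[2]*x[1] = 4
  r_xx[0] = x[0]*x[0] + x[1]*x[1] + x[2]*x[2] = 21
  r_xx[1] = x[0]*x[1] + x[1]*x[2] = 4
  r_xx[2] = x[0]*x[2] = -2
r_xx = [-2, 4, 21, 4, -2]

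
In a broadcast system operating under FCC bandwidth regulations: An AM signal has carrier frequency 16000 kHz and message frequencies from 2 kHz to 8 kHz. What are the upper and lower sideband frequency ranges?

Upper sideband (USB) = fc + [fm_low, fm_high] = 16000 + [2, 8] = [16002, 16008] kHz
Lower sideband (LSB) = fc - [fm_high, fm_low] = 16000 - [8, 2] = [15992, 15998] kHz
Total occupied spectrum: 15992 kHz to 16008 kHz (plus carrier at 16000 kHz)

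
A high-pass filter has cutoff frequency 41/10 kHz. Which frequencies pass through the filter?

A high-pass filter passes all frequencies above the cutoff frequency 41/10 kHz and attenuates lower frequencies.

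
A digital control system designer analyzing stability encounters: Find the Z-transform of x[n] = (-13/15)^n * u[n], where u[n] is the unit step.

The Z-transform of a^n * u[n] is z/(z-a) for |z| > |a|.
Here a = -13/15, so X(z) = z/(z - (-13/15)) = 15z/(15z + 13)
ROC: |z| > 13/15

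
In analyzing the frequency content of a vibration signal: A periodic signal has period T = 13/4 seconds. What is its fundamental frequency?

The fundamental frequency is the reciprocal of the period.
f = 1/T = 1/(13/4) = 4/13 Hz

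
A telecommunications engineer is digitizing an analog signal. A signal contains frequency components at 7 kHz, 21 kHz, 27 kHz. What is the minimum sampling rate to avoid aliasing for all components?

The highest frequency component is f_max = 27 kHz.
Nyquist rate = 2 * f_max = 2 * 27 kHz = 54 kHz.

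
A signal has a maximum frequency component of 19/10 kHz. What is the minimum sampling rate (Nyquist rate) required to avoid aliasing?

By the Nyquist-Shannon sampling theorem,
the minimum sampling rate (Nyquist rate) must be at least 2 * f_max.
Nyquist rate = 2 * 19/10 kHz = 19/5 kHz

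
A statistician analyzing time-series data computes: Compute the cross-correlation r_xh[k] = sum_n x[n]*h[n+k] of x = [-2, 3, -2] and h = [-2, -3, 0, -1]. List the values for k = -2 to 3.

Both sequences indexed from 0 and zero outside their support.
Lags with overlap: k = -2 to 3.
  r_xh[-2] = x[2]*h[0] = 4
  r_xh[-1] = x[1]*h[0] + x[2]*h[1] = 0
  r_xh[0] = x[0]*h[0] + x[1]*h[1] + x[2]*h[2] = -5
  r_xh[1] = x[0]*h[1] + x[1]*h[2] + x[2]*h[3] = 8
  r_xh[2] = x[0]*h[2] + x[1]*h[3] = -3
  r_xh[3] = x[0]*h[3] = 2
r_xh = [4, 0, -5, 8, -3, 2] (for k = -2, ..., 3)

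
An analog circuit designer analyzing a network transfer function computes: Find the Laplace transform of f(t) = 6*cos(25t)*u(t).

Standard pair: cos(wt)*u(t) <-> s/(s^2+w^2)
With w = 25: L{6*cos(25t)*u(t)} = 6s/(s^2+625)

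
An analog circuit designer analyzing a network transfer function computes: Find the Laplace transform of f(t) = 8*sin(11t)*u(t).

Standard pair: sin(wt)*u(t) <-> w/(s^2+w^2)
With w = 11: L{8*sin(11t)*u(t)} = 88/(s^2+121)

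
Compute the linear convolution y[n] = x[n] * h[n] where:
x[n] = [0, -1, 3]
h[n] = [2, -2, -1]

y[n] = sum_k x[k]*h[n-k]. Output length = len(x) + len(h) - 1 = 3 + 3 - 1 = 5.
y[0] = 0*2 = 0
y[1] = -1*2 + 0*-2 = -2
y[2] = 3*2 + -1*-2 + 0*-1 = 8
y[3] = 3*-2 + -1*-1 = -5
y[4] = 3*-1 = -3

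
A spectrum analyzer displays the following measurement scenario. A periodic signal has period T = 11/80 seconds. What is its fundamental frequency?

The fundamental frequency is the reciprocal of the period.
f = 1/T = 1/(11/80) = 80/11 Hz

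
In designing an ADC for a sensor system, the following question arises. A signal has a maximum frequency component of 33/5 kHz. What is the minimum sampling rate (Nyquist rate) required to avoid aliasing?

By the Nyquist-Shannon sampling theorem,
the minimum sampling rate (Nyquist rate) must be at least 2 * f_max.
Nyquist rate = 2 * 33/5 kHz = 66/5 kHz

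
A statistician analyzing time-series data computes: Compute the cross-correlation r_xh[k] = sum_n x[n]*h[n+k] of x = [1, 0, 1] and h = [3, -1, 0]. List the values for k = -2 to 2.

Both sequences indexed from 0 and zero outside their support.
Lags with overlap: k = -2 to 2.
  r_xh[-2] = x[2]*h[0] = 3
  r_xh[-1] = x[1]*h[0] + x[2]*h[1] = -1
  r_xh[0] = x[0]*h[0] + x[1]*h[1] + x[2]*h[2] = 3
  r_xh[1] = x[0]*h[1] + x[1]*h[2] = -1
  r_xh[2] = x[0]*h[2] = 0
r_xh = [3, -1, 3, -1, 0] (for k = -2, ..., 2)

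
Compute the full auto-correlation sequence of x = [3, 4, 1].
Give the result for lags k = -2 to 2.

r_xx[k] = sum_m x[m]*x[m+k], indexed from 0, for k = -2 to 2:
  r_xx[-2] = x[2]*x[0] = 3
  r_xx[-1] = x[1]*x[0] + x[2]*x[1] = 16
  r_xx[0] = x[0]*x[0] + x[1]*x[1] + x[2]*x[2] = 26
  r_xx[1] = x[0]*x[1] + x[1]*x[2] = 16
  r_xx[2] = x[0]*x[2] = 3
r_xx = [3, 16, 26, 16, 3]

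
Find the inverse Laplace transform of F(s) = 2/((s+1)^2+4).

Standard pair: w/((s+a)^2+w^2) <-> e^(-at)*sin(wt)*u(t)
With a=1, w=2: f(t) = e^(-t)*sin(2t)*u(t)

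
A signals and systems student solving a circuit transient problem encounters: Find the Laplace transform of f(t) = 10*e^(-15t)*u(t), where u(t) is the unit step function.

Standard Laplace transform pair:
e^(-at)*u(t) <-> 1/(s+a)
With a = 15: L{10*e^(-15t)*u(t)} = 10/(s+15), ROC: Re(s) > -15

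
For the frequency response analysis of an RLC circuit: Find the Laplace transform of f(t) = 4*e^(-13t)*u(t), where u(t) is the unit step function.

Standard Laplace transform pair:
e^(-at)*u(t) <-> 1/(s+a)
With a = 13: L{4*e^(-13t)*u(t)} = 4/(s+13), ROC: Re(s) > -13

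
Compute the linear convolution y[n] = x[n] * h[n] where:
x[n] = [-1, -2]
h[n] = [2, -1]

y[n] = sum_k x[k]*h[n-k]. Output length = len(x) + len(h) - 1 = 2 + 2 - 1 = 3.
y[0] = -1*2 = -2
y[1] = -2*2 + -1*-1 = -3
y[2] = -2*-1 = 2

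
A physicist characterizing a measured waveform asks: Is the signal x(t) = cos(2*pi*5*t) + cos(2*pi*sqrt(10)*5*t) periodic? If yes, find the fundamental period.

f1 = 5 Hz, f2 = 5*sqrt(10) Hz
Ratio f2/f1 = sqrt(10), which is irrational.
Since the frequency ratio is irrational, no common period exists.
The signal is not periodic.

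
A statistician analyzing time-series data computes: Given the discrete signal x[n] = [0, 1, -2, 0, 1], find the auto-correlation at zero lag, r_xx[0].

The auto-correlation at zero lag r_xx[0] equals the signal energy.
r_xx[0] = sum of x[n]^2 = 0^2 + 1^2 + (-2)^2 + 0^2 + 1^2
= 0 + 1 + 4 + 0 + 1 = 6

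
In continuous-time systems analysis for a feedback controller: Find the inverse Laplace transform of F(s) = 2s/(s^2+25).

Standard pair: s/(s^2+w^2) <-> cos(wt)*u(t)
With k=2, w=5: f(t) = 2*cos(5t)*u(t)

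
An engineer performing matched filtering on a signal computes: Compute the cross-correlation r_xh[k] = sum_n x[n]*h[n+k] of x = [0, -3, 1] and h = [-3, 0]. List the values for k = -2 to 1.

Both sequences indexed from 0 and zero outside their support.
Lags with overlap: k = -2 to 1.
  r_xh[-2] = x[2]*h[0] = -3
  r_xh[-1] = x[1]*h[0] + x[2]*h[1] = 9
  r_xh[0] = x[0]*h[0] + x[1]*h[1] = 0
  r_xh[1] = x[0]*h[1] = 0
r_xh = [-3, 9, 0, 0] (for k = -2, ..., 1)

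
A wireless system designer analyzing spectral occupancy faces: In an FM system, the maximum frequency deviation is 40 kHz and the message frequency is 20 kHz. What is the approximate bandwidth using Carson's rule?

Carson's rule: BW = 2*(delta_f + f_m)
= 2*(40 + 20) kHz = 120 kHz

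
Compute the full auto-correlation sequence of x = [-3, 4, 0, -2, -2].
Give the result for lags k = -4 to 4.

r_xx[k] = sum_m x[m]*x[m+k], indexed from 0, for k = -4 to 4:
  r_xx[-4] = x[4]*x[0] = 6
  r_xx[-3] = x[3]*x[0] + x[4]*x[1] = -2
  r_xx[-2] = x[2]*x[0] + x[3]*x[1] + x[4]*x[2] = -8
  r_xx[-1] = x[1]*x[0] + x[2]*x[1] + x[3]*x[2] + x[4]*x[3] = -8
  r_xx[0] = x[0]*x[0] + x[1]*x[1] + x[2]*x[2] + x[3]*x[3] + x[4]*x[4] = 33
  r_xx[1] = x[0]*x[1] + x[1]*x[2] + x[2]*x[3] + x[3]*x[4] = -8
  r_xx[2] = x[0]*x[2] + x[1]*x[3] + x[2]*x[4] = -8
  r_xx[3] = x[0]*x[3] + x[1]*x[4] = -2
  r_xx[4] = x[0]*x[4] = 6
r_xx = [6, -2, -8, -8, 33, -8, -8, -2, 6]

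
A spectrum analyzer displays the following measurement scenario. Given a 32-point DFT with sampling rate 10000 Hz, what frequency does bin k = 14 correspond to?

The frequency of DFT bin k is: f_k = k * f_s / N
f_14 = 14 * 10000 / 32 = 4375 Hz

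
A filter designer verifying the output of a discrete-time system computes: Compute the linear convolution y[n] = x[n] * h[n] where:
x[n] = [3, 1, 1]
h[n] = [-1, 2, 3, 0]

y[n] = sum_k x[k]*h[n-k]. Output length = len(x) + len(h) - 1 = 3 + 4 - 1 = 6.
y[0] = 3*-1 = -3
y[1] = 1*-1 + 3*2 = 5
y[2] = 1*-1 + 1*2 + 3*3 = 10
y[3] = 1*2 + 1*3 + 3*0 = 5
y[4] = 1*3 + 1*0 = 3
y[5] = 1*0 = 0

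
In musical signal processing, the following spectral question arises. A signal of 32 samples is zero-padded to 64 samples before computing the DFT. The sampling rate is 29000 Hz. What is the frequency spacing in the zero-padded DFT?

Original DFT: N = 32, resolution = f_s/N = 29000/32 = 3625/4 Hz
Zero-padded DFT: N = 64, resolution = f_s/N = 29000/64 = 3625/8 Hz
Zero-padding interpolates the spectrum (finer frequency grid)
but does NOT improve the true spectral resolution (ability to resolve close frequencies).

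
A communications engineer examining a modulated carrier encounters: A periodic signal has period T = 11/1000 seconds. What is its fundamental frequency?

The fundamental frequency is the reciprocal of the period.
f = 1/T = 1/(11/1000) = 1000/11 Hz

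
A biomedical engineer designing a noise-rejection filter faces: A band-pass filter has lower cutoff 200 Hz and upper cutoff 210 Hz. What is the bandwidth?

Bandwidth = f_high - f_low
= 210 Hz - 200 Hz = 10 Hz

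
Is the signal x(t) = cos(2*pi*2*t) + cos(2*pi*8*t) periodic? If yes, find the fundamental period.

f1 = 2 Hz, f2 = 8 Hz
Period T1 = 1/2, T2 = 1/8
Ratio T1/T2 = 8/2, which is rational.
The signal is periodic with fundamental period T = 1/GCD(2,8) = 1/2 s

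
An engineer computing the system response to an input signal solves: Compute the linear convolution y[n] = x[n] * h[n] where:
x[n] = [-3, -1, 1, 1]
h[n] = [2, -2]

y[n] = sum_k x[k]*h[n-k]. Output length = len(x) + len(h) - 1 = 4 + 2 - 1 = 5.
y[0] = -3*2 = -6
y[1] = -1*2 + -3*-2 = 4
y[2] = 1*2 + -1*-2 = 4
y[3] = 1*2 + 1*-2 = 0
y[4] = 1*-2 = -2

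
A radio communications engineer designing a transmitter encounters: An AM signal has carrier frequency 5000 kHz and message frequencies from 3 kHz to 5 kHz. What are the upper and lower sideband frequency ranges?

Upper sideband (USB) = fc + [fm_low, fm_high] = 5000 + [3, 5] = [5003, 5005] kHz
Lower sideband (LSB) = fc - [fm_high, fm_low] = 5000 - [5, 3] = [4995, 4997] kHz
Total occupied spectrum: 4995 kHz to 5005 kHz (plus carrier at 5000 kHz)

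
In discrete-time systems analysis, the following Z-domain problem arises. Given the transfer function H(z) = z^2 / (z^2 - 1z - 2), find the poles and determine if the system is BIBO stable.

Poles are roots of the denominator: z^2 - 1z - 2 = 0.
Quadratic formula: z = [-(-1) +/- sqrt((-1)^2 - 4*(-2))] / 2
Discriminant = 1 + 8 = 9; sqrt = 3.
z = (1 +/- 3) / 2 => z = 2 or z = -1.
|p1| = 2, |p2| = 1.
For BIBO stability, all poles must lie inside the unit circle (|p| < 1).
System is UNSTABLE since at least one |p| >= 1.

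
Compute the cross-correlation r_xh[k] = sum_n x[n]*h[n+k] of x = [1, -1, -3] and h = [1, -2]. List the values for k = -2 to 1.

Both sequences indexed from 0 and zero outside their support.
Lags with overlap: k = -2 to 1.
  r_xh[-2] = x[2]*h[0] = -3
  r_xh[-1] = x[1]*h[0] + x[2]*h[1] = 5
  r_xh[0] = x[0]*h[0] + x[1]*h[1] = 3
  r_xh[1] = x[0]*h[1] = -2
r_xh = [-3, 5, 3, -2] (for k = -2, ..., 1)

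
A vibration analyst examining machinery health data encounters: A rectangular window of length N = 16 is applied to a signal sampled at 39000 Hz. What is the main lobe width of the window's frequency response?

For a rectangular window of length N,
the main lobe width in frequency is 2*f_s/N.
= 2*39000/16 = 4875 Hz
This determines the minimum frequency separation for resolving two sinusoids.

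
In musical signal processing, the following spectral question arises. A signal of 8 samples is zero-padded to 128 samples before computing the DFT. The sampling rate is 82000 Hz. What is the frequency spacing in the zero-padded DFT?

Original DFT: N = 8, resolution = f_s/N = 82000/8 = 10250 Hz
Zero-padded DFT: N = 128, resolution = f_s/N = 82000/128 = 5125/8 Hz
Zero-padding interpolates the spectrum (finer frequency grid)
but does NOT improve the true spectral resolution (ability to resolve close frequencies).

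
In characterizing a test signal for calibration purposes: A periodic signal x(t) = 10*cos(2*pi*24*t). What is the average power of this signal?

Average power of A*cos(wt) is A^2/2.
P = 10^2 / 2 = 100/2 = 50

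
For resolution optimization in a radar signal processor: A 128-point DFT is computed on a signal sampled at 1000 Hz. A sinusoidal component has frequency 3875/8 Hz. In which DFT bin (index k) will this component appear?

DFT frequency resolution = f_s/N = 1000/128 = 125/16 Hz
Bin index k = f_signal / resolution = 3875/8 / 125/16 = 62
The signal frequency 3875/8 Hz falls in DFT bin k = 62.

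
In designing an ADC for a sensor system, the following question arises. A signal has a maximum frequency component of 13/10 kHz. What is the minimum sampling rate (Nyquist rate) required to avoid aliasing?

By the Nyquist-Shannon sampling theorem,
the minimum sampling rate (Nyquist rate) must be at least 2 * f_max.
Nyquist rate = 2 * 13/10 kHz = 13/5 kHz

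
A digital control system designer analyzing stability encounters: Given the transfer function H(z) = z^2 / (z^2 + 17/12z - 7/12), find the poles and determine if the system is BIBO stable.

Poles are roots of the denominator: z^2 + 17/12z - 7/12 = 0.
Quadratic formula: z = [-(17/12) +/- sqrt((17/12)^2 - 4*(-7/12))] / 2
Discriminant = 289/144 + 7/3 = 625/144; sqrt = 25/12.
z = (-17/12 +/- 25/12) / 2 => z = 1/3 or z = -7/4.
|p1| = 7/4, |p2| = 1/3.
For BIBO stability, all poles must lie inside the unit circle (|p| < 1).
System is UNSTABLE since at least one |p| >= 1.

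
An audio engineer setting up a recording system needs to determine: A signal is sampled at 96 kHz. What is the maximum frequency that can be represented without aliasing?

The maximum frequency that can be represented without aliasing
is the Nyquist frequency: f_max = f_s / 2 = 96 kHz / 2 = 48 kHz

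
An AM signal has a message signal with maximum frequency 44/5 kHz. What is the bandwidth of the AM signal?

In AM (double-sideband), the bandwidth is twice the message frequency.
BW = 2 * f_m = 2 * 44/5 kHz = 88/5 kHz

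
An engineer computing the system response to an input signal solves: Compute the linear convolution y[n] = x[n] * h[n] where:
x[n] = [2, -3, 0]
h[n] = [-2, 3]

y[n] = sum_k x[k]*h[n-k]. Output length = len(x) + len(h) - 1 = 3 + 2 - 1 = 4.
y[0] = 2*-2 = -4
y[1] = -3*-2 + 2*3 = 12
y[2] = 0*-2 + -3*3 = -9
y[3] = 0*3 = 0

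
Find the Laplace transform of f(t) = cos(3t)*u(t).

Standard pair: cos(wt)*u(t) <-> s/(s^2+w^2)
With w = 3: L{cos(3t)*u(t)} = s/(s^2+9)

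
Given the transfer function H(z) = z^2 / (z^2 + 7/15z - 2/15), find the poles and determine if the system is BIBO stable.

Poles are roots of the denominator: z^2 + 7/15z - 2/15 = 0.
Quadratic formula: z = [-(7/15) +/- sqrt((7/15)^2 - 4*(-2/15))] / 2
Discriminant = 49/225 + 8/15 = 169/225; sqrt = 13/15.
z = (-7/15 +/- 13/15) / 2 => z = 1/5 or z = -2/3.
|p1| = 1/5, |p2| = 2/3.
For BIBO stability, all poles must lie inside the unit circle (|p| < 1).
System is STABLE since both |p| < 1.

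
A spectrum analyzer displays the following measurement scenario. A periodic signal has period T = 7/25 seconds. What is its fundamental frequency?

The fundamental frequency is the reciprocal of the period.
f = 1/T = 1/(7/25) = 25/7 Hz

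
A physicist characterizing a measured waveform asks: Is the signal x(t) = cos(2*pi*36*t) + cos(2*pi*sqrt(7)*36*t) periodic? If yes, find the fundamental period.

f1 = 36 Hz, f2 = 36*sqrt(7) Hz
Ratio f2/f1 = sqrt(7), which is irrational.
Since the frequency ratio is irrational, no common period exists.
The signal is not periodic.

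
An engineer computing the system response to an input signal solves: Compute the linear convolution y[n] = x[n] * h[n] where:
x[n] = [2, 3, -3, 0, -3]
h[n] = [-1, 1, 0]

y[n] = sum_k x[k]*h[n-k]. Output length = len(x) + len(h) - 1 = 5 + 3 - 1 = 7.
y[0] = 2*-1 = -2
y[1] = 3*-1 + 2*1 = -1
y[2] = -3*-1 + 3*1 + 2*0 = 6
y[3] = 0*-1 + -3*1 + 3*0 = -3
y[4] = -3*-1 + 0*1 + -3*0 = 3
y[5] = -3*1 + 0*0 = -3
y[6] = -3*0 = 0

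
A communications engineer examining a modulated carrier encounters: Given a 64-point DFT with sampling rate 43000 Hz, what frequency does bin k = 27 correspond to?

The frequency of DFT bin k is: f_k = k * f_s / N
f_27 = 27 * 43000 / 64 = 145125/8 Hz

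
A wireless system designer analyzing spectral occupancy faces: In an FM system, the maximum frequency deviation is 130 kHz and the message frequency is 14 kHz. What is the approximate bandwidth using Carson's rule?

Carson's rule: BW = 2*(delta_f + f_m)
= 2*(130 + 14) kHz = 288 kHz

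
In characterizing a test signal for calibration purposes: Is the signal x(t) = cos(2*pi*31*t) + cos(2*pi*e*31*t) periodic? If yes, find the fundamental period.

f1 = 31 Hz, f2 = 31*e Hz
Ratio f2/f1 = e, which is irrational.
Since the frequency ratio is irrational, no common period exists.
The signal is not periodic.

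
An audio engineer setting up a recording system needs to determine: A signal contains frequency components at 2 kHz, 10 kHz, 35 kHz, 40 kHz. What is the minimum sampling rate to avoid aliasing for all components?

The highest frequency component is f_max = 40 kHz.
Nyquist rate = 2 * f_max = 2 * 40 kHz = 80 kHz.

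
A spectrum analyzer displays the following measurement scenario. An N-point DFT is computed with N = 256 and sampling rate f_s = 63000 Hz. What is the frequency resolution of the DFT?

DFT frequency resolution = f_s / N
= 63000 / 256 = 7875/32 Hz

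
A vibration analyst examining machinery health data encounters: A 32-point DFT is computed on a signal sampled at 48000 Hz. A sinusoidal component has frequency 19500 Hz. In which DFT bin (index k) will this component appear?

DFT frequency resolution = f_s/N = 48000/32 = 1500 Hz
Bin index k = f_signal / resolution = 19500 / 1500 = 13
The signal frequency 19500 Hz falls in DFT bin k = 13.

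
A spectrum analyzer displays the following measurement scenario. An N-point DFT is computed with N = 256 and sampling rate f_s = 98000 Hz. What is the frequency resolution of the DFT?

DFT frequency resolution = f_s / N
= 98000 / 256 = 6125/16 Hz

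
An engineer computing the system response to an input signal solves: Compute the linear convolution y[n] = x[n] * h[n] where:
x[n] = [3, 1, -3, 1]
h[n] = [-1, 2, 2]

y[n] = sum_k x[k]*h[n-k]. Output length = len(x) + len(h) - 1 = 4 + 3 - 1 = 6.
y[0] = 3*-1 = -3
y[1] = 1*-1 + 3*2 = 5
y[2] = -3*-1 + 1*2 + 3*2 = 11
y[3] = 1*-1 + -3*2 + 1*2 = -5
y[4] = 1*2 + -3*2 = -4
y[5] = 1*2 = 2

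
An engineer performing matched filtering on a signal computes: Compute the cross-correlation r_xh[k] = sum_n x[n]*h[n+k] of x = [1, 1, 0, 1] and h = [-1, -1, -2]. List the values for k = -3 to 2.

Both sequences indexed from 0 and zero outside their support.
Lags with overlap: k = -3 to 2.
  r_xh[-3] = x[3]*h[0] = -1
  r_xh[-2] = x[2]*h[0] + x[3]*h[1] = -1
  r_xh[-1] = x[1]*h[0] + x[2]*h[1] + x[3]*h[2] = -3
  r_xh[0] = x[0]*h[0] + x[1]*h[1] + x[2]*h[2] = -2
  r_xh[1] = x[0]*h[1] + x[1]*h[2] = -3
  r_xh[2] = x[0]*h[2] = -2
r_xh = [-1, -1, -3, -2, -3, -2] (for k = -3, ..., 2)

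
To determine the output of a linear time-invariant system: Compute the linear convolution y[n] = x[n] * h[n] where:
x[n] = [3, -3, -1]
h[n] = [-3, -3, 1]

y[n] = sum_k x[k]*h[n-k]. Output length = len(x) + len(h) - 1 = 3 + 3 - 1 = 5.
y[0] = 3*-3 = -9
y[1] = -3*-3 + 3*-3 = 0
y[2] = -1*-3 + -3*-3 + 3*1 = 15
y[3] = -1*-3 + -3*1 = 0
y[4] = -1*1 = -1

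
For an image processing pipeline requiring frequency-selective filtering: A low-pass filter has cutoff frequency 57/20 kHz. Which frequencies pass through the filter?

A low-pass filter passes all frequencies below the cutoff frequency 57/20 kHz and attenuates higher frequencies.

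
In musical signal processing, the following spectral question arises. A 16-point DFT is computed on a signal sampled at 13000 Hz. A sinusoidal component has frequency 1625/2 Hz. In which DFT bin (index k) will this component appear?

DFT frequency resolution = f_s/N = 13000/16 = 1625/2 Hz
Bin index k = f_signal / resolution = 1625/2 / 1625/2 = 1
The signal frequency 1625/2 Hz falls in DFT bin k = 1.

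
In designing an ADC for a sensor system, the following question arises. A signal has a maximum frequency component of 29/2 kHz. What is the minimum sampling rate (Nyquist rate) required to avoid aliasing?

By the Nyquist-Shannon sampling theorem,
the minimum sampling rate (Nyquist rate) must be at least 2 * f_max.
Nyquist rate = 2 * 29/2 kHz = 29 kHz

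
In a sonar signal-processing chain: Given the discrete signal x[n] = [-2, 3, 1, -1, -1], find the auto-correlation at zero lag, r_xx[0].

The auto-correlation at zero lag r_xx[0] equals the signal energy.
r_xx[0] = sum of x[n]^2 = (-2)^2 + 3^2 + 1^2 + (-1)^2 + (-1)^2
= 4 + 9 + 1 + 1 + 1 = 16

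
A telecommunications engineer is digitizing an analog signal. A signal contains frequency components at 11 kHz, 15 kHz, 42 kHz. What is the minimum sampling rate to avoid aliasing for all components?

The highest frequency component is f_max = 42 kHz.
Nyquist rate = 2 * f_max = 2 * 42 kHz = 84 kHz.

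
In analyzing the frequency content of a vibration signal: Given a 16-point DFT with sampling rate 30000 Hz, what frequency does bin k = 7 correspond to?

The frequency of DFT bin k is: f_k = k * f_s / N
f_7 = 7 * 30000 / 16 = 13125 Hz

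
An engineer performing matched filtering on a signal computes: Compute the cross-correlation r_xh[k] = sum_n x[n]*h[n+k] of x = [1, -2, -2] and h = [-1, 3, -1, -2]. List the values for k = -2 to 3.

Both sequences indexed from 0 and zero outside their support.
Lags with overlap: k = -2 to 3.
  r_xh[-2] = x[2]*h[0] = 2
  r_xh[-1] = x[1]*h[0] + x[2]*h[1] = -4
  r_xh[0] = x[0]*h[0] + x[1]*h[1] + x[2]*h[2] = -5
  r_xh[1] = x[0]*h[1] + x[1]*h[2] + x[2]*h[3] = 9
  r_xh[2] = x[0]*h[2] + x[1]*h[3] = 3
  r_xh[3] = x[0]*h[3] = -2
r_xh = [2, -4, -5, 9, 3, -2] (for k = -2, ..., 3)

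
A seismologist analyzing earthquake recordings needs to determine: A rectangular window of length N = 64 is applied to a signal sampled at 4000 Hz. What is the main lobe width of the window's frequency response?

For a rectangular window of length N,
the main lobe width in frequency is 2*f_s/N.
= 2*4000/64 = 125 Hz
This determines the minimum frequency separation for resolving two sinusoids.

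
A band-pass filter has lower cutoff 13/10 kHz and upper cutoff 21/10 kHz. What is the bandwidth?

Bandwidth = f_high - f_low
= 21/10 kHz - 13/10 kHz = 4/5 kHz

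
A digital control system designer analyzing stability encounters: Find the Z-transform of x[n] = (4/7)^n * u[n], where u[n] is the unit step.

The Z-transform of a^n * u[n] is z/(z-a) for |z| > |a|.
Here a = 4/7, so X(z) = z/(z - (4/7)) = 7z/(7z - 4)
ROC: |z| > 4/7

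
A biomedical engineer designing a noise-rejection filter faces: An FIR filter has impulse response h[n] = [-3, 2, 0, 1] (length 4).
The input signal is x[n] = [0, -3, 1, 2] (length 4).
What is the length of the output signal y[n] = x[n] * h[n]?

For linear convolution, the output length is:
len(y) = len(x) + len(h) - 1 = 4 + 4 - 1 = 7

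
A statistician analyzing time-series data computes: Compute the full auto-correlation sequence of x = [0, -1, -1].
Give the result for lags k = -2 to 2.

r_xx[k] = sum_m x[m]*x[m+k], indexed from 0, for k = -2 to 2:
  r_xx[-2] = x[2]*x[0] = 0
  r_xx[-1] = x[1]*x[0] + x[2]*x[1] = 1
  r_xx[0] = x[0]*x[0] + x[1]*x[1] + x[2]*x[2] = 2
  r_xx[1] = x[0]*x[1] + x[1]*x[2] = 1
  r_xx[2] = x[0]*x[2] = 0
r_xx = [0, 1, 2, 1, 0]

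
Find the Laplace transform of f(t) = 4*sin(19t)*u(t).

Standard pair: sin(wt)*u(t) <-> w/(s^2+w^2)
With w = 19: L{4*sin(19t)*u(t)} = 76/(s^2+361)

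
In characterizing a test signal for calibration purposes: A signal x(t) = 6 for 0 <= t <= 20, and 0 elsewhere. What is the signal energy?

Energy = integral of |x(t)|^2 dt over the signal duration
= 6^2 * 20 = 36 * 20 = 720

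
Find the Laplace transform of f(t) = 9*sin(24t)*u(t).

Standard pair: sin(wt)*u(t) <-> w/(s^2+w^2)
With w = 24: L{9*sin(24t)*u(t)} = 216/(s^2+576)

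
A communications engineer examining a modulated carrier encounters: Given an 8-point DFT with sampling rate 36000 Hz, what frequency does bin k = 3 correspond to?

The frequency of DFT bin k is: f_k = k * f_s / N
f_3 = 3 * 36000 / 8 = 13500 Hz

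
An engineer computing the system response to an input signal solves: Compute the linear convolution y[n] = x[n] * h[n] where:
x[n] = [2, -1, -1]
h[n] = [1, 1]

y[n] = sum_k x[k]*h[n-k]. Output length = len(x) + len(h) - 1 = 3 + 2 - 1 = 4.
y[0] = 2*1 = 2
y[1] = -1*1 + 2*1 = 1
y[2] = -1*1 + -1*1 = -2
y[3] = -1*1 = -1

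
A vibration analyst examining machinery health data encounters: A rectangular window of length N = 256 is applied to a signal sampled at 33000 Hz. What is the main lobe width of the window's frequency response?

For a rectangular window of length N,
the main lobe width in frequency is 2*f_s/N.
= 2*33000/256 = 4125/16 Hz
This determines the minimum frequency separation for resolving two sinusoids.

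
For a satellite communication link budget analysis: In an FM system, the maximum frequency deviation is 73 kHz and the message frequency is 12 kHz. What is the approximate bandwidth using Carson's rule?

Carson's rule: BW = 2*(delta_f + f_m)
= 2*(73 + 12) kHz = 170 kHz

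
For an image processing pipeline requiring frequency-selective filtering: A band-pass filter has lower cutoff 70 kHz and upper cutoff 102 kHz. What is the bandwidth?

Bandwidth = f_high - f_low
= 102 kHz - 70 kHz = 32 kHz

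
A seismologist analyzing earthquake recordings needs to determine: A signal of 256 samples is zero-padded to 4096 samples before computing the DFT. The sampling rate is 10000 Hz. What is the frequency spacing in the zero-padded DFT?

Original DFT: N = 256, resolution = f_s/N = 10000/256 = 625/16 Hz
Zero-padded DFT: N = 4096, resolution = f_s/N = 10000/4096 = 625/256 Hz
Zero-padding interpolates the spectrum (finer frequency grid)
but does NOT improve the true spectral resolution (ability to resolve close frequencies).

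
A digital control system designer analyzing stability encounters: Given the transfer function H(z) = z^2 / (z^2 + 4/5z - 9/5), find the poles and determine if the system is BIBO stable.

Poles are roots of the denominator: z^2 + 4/5z - 9/5 = 0.
Quadratic formula: z = [-(4/5) +/- sqrt((4/5)^2 - 4*(-9/5))] / 2
Discriminant = 16/25 + 36/5 = 196/25; sqrt = 14/5.
z = (-4/5 +/- 14/5) / 2 => z = 1 or z = -9/5.
|p1| = 9/5, |p2| = 1.
For BIBO stability, all poles must lie inside the unit circle (|p| < 1).
System is UNSTABLE since at least one |p| >= 1.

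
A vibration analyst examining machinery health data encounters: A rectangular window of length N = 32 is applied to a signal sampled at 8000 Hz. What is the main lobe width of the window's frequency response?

For a rectangular window of length N,
the main lobe width in frequency is 2*f_s/N.
= 2*8000/32 = 500 Hz
This determines the minimum frequency separation for resolving two sinusoids.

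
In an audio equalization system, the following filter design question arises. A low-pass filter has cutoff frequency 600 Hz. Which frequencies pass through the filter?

A low-pass filter passes all frequencies below the cutoff frequency 600 Hz and attenuates higher frequencies.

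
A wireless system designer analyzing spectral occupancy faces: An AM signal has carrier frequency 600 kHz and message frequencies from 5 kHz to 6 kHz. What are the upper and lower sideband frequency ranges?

Upper sideband (USB) = fc + [fm_low, fm_high] = 600 + [5, 6] = [605, 606] kHz
Lower sideband (LSB) = fc - [fm_high, fm_low] = 600 - [6, 5] = [594, 595] kHz
Total occupied spectrum: 594 kHz to 606 kHz (plus carrier at 600 kHz)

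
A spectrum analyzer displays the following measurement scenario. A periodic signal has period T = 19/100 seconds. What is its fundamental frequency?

The fundamental frequency is the reciprocal of the period.
f = 1/T = 1/(19/100) = 100/19 Hz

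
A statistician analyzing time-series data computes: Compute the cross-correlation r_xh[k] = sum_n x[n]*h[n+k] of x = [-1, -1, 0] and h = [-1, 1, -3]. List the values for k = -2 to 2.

Both sequences indexed from 0 and zero outside their support.
Lags with overlap: k = -2 to 2.
  r_xh[-2] = x[2]*h[0] = 0
  r_xh[-1] = x[1]*h[0] + x[2]*h[1] = 1
  r_xh[0] = x[0]*h[0] + x[1]*h[1] + x[2]*h[2] = 0
  r_xh[1] = x[0]*h[1] + x[1]*h[2] = 2
  r_xh[2] = x[0]*h[2] = 3
r_xh = [0, 1, 0, 2, 3] (for k = -2, ..., 2)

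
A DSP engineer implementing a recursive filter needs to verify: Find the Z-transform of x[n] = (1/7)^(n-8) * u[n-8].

Time-shifting property: if X(z) = Z{x[n]}, then Z{x[n-d]} = z^(-d) * X(z)
X(z) = z/(z - 1/7) for x[n] = (1/7)^n * u[n]
Z{x[n-8]} = z^(-8) * z/(z - 1/7) = z^(-7)/(z - 1/7)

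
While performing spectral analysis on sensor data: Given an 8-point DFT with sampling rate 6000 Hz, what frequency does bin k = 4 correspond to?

The frequency of DFT bin k is: f_k = k * f_s / N
f_4 = 4 * 6000 / 8 = 3000 Hz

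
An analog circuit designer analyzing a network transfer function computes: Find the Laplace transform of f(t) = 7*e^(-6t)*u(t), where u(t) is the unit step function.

Standard Laplace transform pair:
e^(-at)*u(t) <-> 1/(s+a)
With a = 6: L{7*e^(-6t)*u(t)} = 7/(s+6), ROC: Re(s) > -6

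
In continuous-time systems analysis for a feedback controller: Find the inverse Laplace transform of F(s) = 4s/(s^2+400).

Standard pair: s/(s^2+w^2) <-> cos(wt)*u(t)
With k=4, w=20: f(t) = 4*cos(20t)*u(t)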